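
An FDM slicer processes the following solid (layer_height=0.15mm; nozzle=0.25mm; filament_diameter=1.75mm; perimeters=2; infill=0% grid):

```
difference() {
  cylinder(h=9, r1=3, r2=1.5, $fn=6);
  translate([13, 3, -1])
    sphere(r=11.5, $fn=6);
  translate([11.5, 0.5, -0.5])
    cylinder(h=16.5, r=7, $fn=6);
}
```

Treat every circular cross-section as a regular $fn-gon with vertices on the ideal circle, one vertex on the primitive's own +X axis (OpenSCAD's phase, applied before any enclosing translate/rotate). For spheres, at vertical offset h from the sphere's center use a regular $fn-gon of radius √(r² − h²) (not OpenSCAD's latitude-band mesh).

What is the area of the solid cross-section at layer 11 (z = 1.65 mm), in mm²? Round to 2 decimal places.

19.29 mm²

At z = 1.65 mm: the cone contributes a regular 6-gon of circumradius 2.725 (interpolated between r1=3 and r2=1.5 at t=0.183) (area = (6/2)·2.725²·sin(360°/6) = 19.29 mm²); the r=11.5 sphere at (13, 3) contributes a regular 6-gon of circumradius √(11.5²−2.65²) = 11.191 (area = (6/2)·11.191²·sin(360°/6) = 325.35 mm²); the r=7 cylinder at (11.5, 0.5) gives a regular 6-gon of circumradius 7 (constant along its height) (area = (6/2)·7.000²·sin(360°/6) = 127.31 mm²); After the difference (first − rest): starting from the cone (19.29 mm²), the r=11.5 sphere at (13, 3) misses the remaining region (no effect); the r=7 cylinder at (11.5, 0.5) misses the remaining region (no effect) — area = 19.29 mm². Overall, the cross-section is a single solid region. Net area = 19.29 mm².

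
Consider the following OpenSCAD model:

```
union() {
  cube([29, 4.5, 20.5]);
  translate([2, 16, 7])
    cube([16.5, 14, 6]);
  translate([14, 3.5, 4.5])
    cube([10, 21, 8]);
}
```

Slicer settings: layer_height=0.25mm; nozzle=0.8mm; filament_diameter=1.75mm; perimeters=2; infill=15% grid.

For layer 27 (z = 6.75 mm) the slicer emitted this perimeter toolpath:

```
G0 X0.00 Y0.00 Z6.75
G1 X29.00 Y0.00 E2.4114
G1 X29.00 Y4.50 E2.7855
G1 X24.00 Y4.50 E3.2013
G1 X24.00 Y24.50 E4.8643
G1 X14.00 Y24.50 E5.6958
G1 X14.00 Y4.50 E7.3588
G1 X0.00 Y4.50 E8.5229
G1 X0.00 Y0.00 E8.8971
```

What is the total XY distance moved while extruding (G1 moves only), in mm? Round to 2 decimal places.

107.00 mm

Sum the Euclidean lengths of each G1 segment: total = 107.00 mm.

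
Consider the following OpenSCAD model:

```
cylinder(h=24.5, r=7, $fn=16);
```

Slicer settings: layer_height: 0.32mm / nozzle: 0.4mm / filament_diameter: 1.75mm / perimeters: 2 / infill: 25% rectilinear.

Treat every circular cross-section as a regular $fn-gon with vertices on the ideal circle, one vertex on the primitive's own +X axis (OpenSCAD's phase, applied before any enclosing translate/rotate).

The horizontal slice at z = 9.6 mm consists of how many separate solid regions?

1

At z = 9.6 mm: the cylinder: section is a regular 16-gon, circumradius r=7. The result has 1 disconnected region.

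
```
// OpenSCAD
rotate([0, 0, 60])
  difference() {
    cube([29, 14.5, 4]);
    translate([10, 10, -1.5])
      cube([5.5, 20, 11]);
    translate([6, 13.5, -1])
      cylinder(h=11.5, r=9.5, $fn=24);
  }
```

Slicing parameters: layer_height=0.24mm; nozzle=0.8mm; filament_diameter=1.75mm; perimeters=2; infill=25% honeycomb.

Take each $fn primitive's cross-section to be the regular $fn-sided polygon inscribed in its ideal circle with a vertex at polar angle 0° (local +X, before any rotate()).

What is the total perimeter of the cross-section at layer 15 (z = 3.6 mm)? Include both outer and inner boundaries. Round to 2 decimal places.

At z = 3.6 mm: the cube (footprint 29×14.5) is included at this height (perimeter 87.00 mm); the cube at (10, 10) (footprint 5.5×20) is included at this height (perimeter 51.00 mm); the cylinder at (6, 13.5): section is a regular 24-gon, circumradius r=9.5 (perimeter = 2·24·9.500·sin(180°/24) = 59.52 mm); After the difference (first − rest): starting from the 29×14.5 cube, the 5.5×20 cube at (10, 10) partially overlaps it — only the 24.75 mm² overlap (of its 110.00 mm²) is removed, clipping the outline; the r=9.5 cylinder at (6, 13.5) partially overlaps it — only the 114.37 mm² overlap (of its 280.30 mm²) is removed, clipping the outline — boundary = 86.30 mm; (rotated 60° about Z; rotation is an isometry so areas/perimeters/island counts are preserved). Overall, the cross-section is a single solid region. Total boundary length (outer) = 86.30 mm.

86.30 mm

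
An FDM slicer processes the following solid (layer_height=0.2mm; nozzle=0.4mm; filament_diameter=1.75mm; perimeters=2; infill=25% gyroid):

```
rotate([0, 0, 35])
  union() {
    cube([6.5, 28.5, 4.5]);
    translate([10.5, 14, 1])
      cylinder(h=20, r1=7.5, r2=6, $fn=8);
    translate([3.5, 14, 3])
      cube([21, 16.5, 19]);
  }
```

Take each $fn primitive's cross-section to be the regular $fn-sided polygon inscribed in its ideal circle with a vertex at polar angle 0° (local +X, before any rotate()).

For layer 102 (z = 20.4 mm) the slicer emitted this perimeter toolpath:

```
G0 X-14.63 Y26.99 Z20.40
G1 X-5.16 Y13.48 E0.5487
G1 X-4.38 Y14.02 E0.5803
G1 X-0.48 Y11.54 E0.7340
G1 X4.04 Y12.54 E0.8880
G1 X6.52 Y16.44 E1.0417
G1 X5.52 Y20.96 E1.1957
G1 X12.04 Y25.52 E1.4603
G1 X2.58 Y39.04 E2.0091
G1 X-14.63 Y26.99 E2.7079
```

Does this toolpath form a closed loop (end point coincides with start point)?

yes

Start point (G0): (-14.63, 26.99). End point (last G1): the path returns to the start — closed.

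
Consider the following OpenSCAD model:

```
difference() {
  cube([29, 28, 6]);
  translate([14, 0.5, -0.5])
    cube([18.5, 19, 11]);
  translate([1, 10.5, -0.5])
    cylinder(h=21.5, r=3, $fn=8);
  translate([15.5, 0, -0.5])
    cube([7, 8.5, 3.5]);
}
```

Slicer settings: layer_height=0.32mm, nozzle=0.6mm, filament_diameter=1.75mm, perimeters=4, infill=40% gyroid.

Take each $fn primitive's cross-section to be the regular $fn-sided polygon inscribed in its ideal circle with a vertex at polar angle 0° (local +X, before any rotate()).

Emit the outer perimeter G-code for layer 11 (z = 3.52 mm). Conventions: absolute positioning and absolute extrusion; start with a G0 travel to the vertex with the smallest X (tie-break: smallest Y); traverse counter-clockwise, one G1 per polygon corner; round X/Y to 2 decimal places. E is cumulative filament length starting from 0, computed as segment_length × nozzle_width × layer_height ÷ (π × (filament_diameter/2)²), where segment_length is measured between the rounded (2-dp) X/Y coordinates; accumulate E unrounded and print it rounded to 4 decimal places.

G0 X0.00 Y0.00 Z3.52
G1 X29.00 Y0.00 E2.3149
G1 X29.00 Y0.50 E2.3548
G1 X14.00 Y0.50 E3.5522
G1 X14.00 Y19.50 E5.0688
G1 X29.00 Y19.50 E6.2662
G1 X29.00 Y28.00 E6.9447
G1 X0.00 Y28.00 E9.2596
G1 X0.00 Y13.09 E10.4498
G1 X1.00 Y13.50 E10.5361
G1 X3.12 Y12.62 E10.7193
G1 X4.00 Y10.50 E10.9025
G1 X3.12 Y8.38 E11.0858
G1 X1.00 Y7.50 E11.2690
G1 X0.00 Y7.91 E11.3553
G1 X0.00 Y0.00 E11.9867

At z = 3.52 mm: the cube is present — its section is the full 29×28 rectangle; the cube at (14, 0.5) is present — its section is the full 18.5×19 rectangle; the cylinder at (1, 10.5): section is a regular 8-gon, circumradius r=3; the cube at (15.5, 0) is absent (z outside [-0.5, 3]); After the difference (first − rest): starting from the 29×28 cube, the 18.5×19 cube at (14, 0.5) partially overlaps it — only the 285.00 mm² overlap (of its 351.50 mm²) is removed, clipping the outline; the r=3 cylinder at (1, 10.5) partially overlaps it — only the 18.31 mm² overlap (of its 25.46 mm²) is removed, clipping the outline — 1 connected region. The outline is a single polygon with 15 vertices. Extrusion per mm of travel: 0.6 × 0.32 / (π × 0.875²) = 0.079824. Accumulating E over each segment gives final E = 11.9867.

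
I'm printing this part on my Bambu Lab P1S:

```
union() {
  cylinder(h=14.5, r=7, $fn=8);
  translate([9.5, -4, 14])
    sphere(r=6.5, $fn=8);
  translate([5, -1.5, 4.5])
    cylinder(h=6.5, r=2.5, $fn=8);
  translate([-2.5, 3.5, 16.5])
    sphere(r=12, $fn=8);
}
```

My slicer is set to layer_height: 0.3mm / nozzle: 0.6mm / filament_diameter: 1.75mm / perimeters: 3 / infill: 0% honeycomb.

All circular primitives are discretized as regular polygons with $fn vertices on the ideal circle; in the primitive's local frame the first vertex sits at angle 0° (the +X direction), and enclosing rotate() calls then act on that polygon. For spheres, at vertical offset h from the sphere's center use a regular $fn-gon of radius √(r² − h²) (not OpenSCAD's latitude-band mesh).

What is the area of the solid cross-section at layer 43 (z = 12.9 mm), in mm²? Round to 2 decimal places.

470.33 mm²

At z = 12.9 mm: the cylinder: section is a regular 8-gon, circumradius r=7 (area = (8/2)·7.000²·sin(360°/8) = 138.59 mm²); the sphere at (9.5, -4): section is a regular 8-gon, circumradius = √(r²−h²) = √(6.5²−1.1²) = 6.406 (area = (8/2)·6.406²·sin(360°/8) = 116.08 mm²); the cylinder at (5, -1.5) is not intersected at this z (z outside [4.5, 11]); the sphere at (-2.5, 3.5): section is a regular 8-gon, circumradius = √(r²−h²) = √(12²−3.6²) = 11.447 (area = (8/2)·11.447²·sin(360°/8) = 370.64 mm²); Taking the union: the regions partially overlap — summed areas 625.31 mm² minus the doubly-counted overlap 154.98 mm² gives 470.33 mm² — area = 470.33 mm². Overall, the cross-section is a single solid region. Net area = 470.33 mm².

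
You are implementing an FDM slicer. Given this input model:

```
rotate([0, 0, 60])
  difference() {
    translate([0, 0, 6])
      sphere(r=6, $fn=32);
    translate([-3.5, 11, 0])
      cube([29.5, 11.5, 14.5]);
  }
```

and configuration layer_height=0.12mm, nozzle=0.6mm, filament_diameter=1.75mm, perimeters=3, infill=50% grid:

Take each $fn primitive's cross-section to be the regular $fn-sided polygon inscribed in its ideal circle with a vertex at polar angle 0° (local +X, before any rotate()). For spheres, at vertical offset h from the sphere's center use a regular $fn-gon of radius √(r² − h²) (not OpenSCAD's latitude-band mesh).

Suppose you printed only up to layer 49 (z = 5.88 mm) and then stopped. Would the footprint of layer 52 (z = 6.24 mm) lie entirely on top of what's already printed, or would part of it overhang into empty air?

Compare the two slices. At z = 5.88: the sphere: section is a regular 32-gon, circumradius = √(r²−h²) = √(6²−0.12²) = 5.999 (area = (32/2)·5.999²·sin(360°/32) = 112.33 mm²); the cube at (-3.5, 11) (footprint 29.5×11.5) is included at this height (area 339.25 mm²); After the difference (first − rest): starting from the r=6 sphere (112.33 mm²), the 29.5×11.5 cube at (-3.5, 11) misses the remaining region (no effect) — area = 112.33 mm²; (rotated 60° about Z; rotation is an isometry so areas/perimeters/island counts are preserved). At z = 6.24: the r=6 sphere contributes a regular 32-gon of circumradius √(6²−0.24²) = 5.995 (area = (32/2)·5.995²·sin(360°/32) = 112.19 mm²); the cube at (-3.5, 11) (footprint 29.5×11.5) is included at this height (area 339.25 mm²); After the difference (first − rest): starting from the r=6 sphere (112.19 mm²), the 29.5×11.5 cube at (-3.5, 11) misses the remaining region (no effect) — area = 112.19 mm²; (rotated 60° about Z; rotation is an isometry so areas/perimeters/island counts are preserved). Checking containment: the cross-section at z = 6.24 is a subset of the cross-section at z = 5.88.

entirely on top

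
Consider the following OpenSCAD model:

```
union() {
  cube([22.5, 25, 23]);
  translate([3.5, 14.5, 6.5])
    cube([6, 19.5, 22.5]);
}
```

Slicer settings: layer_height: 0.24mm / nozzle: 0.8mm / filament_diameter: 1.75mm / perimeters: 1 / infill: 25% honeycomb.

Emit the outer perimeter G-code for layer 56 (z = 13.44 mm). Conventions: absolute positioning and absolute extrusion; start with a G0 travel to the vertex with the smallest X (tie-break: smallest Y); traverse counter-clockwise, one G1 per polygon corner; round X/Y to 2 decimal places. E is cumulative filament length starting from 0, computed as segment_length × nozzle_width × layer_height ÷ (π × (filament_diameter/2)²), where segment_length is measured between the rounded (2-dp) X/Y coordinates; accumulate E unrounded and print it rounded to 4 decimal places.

G0 X0.00 Y0.00 Z13.44
G1 X22.50 Y0.00 E1.7960
G1 X22.50 Y25.00 E3.7917
G1 X9.50 Y25.00 E4.8294
G1 X9.50 Y34.00 E5.5478
G1 X3.50 Y34.00 E6.0267
G1 X3.50 Y25.00 E6.7452
G1 X0.00 Y25.00 E7.0245
G1 X0.00 Y0.00 E9.0201

At z = 13.44 mm: the cube (footprint 22.5×25) is included at this height; the cube at (3.5, 14.5) is present — its section is the full 6×19.5 rectangle; Taking the union: the regions partially overlap (shared area 63.00 mm²), so overlapping operands fuse into one piece — 1 connected region. The outline is a single polygon with 8 vertices. Extrusion per mm of travel: 0.8 × 0.24 / (π × 0.875²) = 0.079824. Accumulating E over each segment gives final E = 9.0201.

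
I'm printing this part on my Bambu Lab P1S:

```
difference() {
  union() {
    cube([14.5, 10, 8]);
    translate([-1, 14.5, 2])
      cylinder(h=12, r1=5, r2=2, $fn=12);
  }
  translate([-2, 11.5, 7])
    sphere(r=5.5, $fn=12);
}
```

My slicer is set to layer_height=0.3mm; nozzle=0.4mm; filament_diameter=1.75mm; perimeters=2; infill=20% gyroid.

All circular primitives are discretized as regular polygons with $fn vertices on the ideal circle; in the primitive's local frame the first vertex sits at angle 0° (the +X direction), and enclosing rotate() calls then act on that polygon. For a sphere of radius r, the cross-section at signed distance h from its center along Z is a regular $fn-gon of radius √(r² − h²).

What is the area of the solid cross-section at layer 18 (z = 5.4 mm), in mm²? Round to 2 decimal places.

At z = 5.4 mm: the cube is present — its section is the full 14.5×10 rectangle (area 145.00 mm²); the cone at (-1, 14.5): at t=0.283 of its height the radius interpolates to r₁+(r₂−r₁)t = 4.150, giving a regular 12-gon of that circumradius (area = (12/2)·4.150²·sin(360°/12) = 51.67 mm²); Taking the union: the 2 present regions are separate (no shared area or edge), so areas and boundary lengths simply add and each stays a separate island — area = 196.67 mm²; the sphere at (-2, 11.5): section is a regular 12-gon, circumradius = √(r²−h²) = √(5.5²−1.6²) = 5.262 (area = (12/2)·5.262²·sin(360°/12) = 83.07 mm²); After the difference (first − rest): starting from the result so far (196.67 mm²), the r=5.5 sphere at (-2, 11.5) partially overlaps it — only the 43.26 mm² overlap (of its 83.07 mm²) is removed, clipping the outline — area = 153.41 mm². Overall, the cross-section has 2 separate islands. Net area = 153.41 mm².

153.41 mm²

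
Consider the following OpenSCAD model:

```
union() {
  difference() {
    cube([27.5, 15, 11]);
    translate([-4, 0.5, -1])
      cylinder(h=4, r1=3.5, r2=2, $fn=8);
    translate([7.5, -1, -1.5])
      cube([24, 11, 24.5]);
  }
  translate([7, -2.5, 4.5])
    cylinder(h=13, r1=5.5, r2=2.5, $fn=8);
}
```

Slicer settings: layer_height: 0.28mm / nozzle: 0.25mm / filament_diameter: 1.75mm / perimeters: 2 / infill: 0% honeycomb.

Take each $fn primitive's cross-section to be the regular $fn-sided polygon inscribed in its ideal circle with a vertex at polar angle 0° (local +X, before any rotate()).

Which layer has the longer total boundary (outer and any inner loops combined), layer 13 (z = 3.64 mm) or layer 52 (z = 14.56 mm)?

layer 13 (z = 3.64 mm)

Layer 13 (z = 3.64): the cube is present — its section is the full 27.5×15 rectangle (perimeter 85.00 mm); the cone at (-4, 0.5) does not reach this height (z outside [-1, 3]); the cube at (7.5, -1) is present — its section is the full 24×11 rectangle (perimeter 70.00 mm); Taking the first minus the rest: starting from the 27.5×15 cube, the 24×11 cube at (7.5, -1) partially overlaps it — only the 200.00 mm² overlap (of its 264.00 mm²) is removed, clipping the outline — boundary = 85.00 mm; the cone at (7, -2.5) does not reach this height (z outside [4.5, 17.5]); Merging all regions: only that combined region is present, so the union is just that shape — boundary = 85.00 mm. So its perimeter = 85.00 mm. Layer 52 (z = 14.56): the cube does not reach this height (z outside [0, 11]); the cone at (-4, 0.5) does not reach this height (z outside [-1, 3]); the cube at (7.5, -1) is present — its section is the full 24×11 rectangle (perimeter 70.00 mm); After the difference (first − rest): the first operand is absent here, so nothing remains; the cone at (7, -2.5) (r1=5.5→r2=2.5) has section circumradius 3.178 here — a regular 8-gon (perimeter = 2·8·3.178·sin(180°/8) = 19.46 mm); Combining (union): only the cone at (7, -2.5) is present, so the union is just that shape — boundary = 19.46 mm. So its perimeter = 19.46 mm. Layer 13 is larger (85.00 vs 19.46 mm).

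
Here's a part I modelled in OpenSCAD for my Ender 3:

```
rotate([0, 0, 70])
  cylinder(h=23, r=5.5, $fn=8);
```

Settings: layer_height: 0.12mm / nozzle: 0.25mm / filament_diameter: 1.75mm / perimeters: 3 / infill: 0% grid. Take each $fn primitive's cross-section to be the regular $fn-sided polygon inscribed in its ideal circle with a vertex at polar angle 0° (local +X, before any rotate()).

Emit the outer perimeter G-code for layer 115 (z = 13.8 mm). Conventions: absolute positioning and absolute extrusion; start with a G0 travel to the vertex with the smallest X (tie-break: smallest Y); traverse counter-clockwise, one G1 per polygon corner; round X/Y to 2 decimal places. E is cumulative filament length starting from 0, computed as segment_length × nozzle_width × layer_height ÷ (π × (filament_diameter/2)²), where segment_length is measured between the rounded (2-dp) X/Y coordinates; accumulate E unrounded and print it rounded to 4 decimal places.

G0 X-5.17 Y1.88 Z13.80
G1 X-4.98 Y-2.32 E0.0524
G1 X-1.88 Y-5.17 E0.1050
G1 X2.32 Y-4.98 E0.1574
G1 X5.17 Y-1.88 E0.2099
G1 X4.98 Y2.32 E0.2624
G1 X1.88 Y5.17 E0.3149
G1 X-2.32 Y4.98 E0.3673
G1 X-5.17 Y1.88 E0.4198

At z = 13.8 mm: the r=5.5 cylinder contributes a regular 8-gon of circumradius 5.5; (rotated 70° about Z; rotation is an isometry so areas/perimeters/island counts are preserved). The outline is a single polygon with 8 vertices. Extrusion per mm of travel: 0.25 × 0.12 / (π × 0.875²) = 0.012473. Accumulating E over each segment gives final E = 0.4198.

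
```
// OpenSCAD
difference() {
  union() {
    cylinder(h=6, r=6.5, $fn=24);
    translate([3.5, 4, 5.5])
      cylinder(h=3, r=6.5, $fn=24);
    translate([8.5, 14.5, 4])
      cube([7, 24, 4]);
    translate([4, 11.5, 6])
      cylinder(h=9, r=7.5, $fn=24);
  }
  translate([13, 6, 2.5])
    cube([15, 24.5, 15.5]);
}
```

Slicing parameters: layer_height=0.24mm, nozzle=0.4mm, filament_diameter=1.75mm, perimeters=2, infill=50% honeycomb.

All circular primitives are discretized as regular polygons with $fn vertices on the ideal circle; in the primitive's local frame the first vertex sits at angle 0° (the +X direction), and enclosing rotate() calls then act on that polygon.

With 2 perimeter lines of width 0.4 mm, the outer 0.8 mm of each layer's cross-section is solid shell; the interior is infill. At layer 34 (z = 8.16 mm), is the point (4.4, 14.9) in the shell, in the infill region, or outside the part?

infill

At z = 8.16 mm: the cylinder does not reach this height (z outside [0, 6]); the cylinder at (3.5, 4): section is a regular 24-gon, circumradius r=6.5; the cube at (8.5, 14.5) is not intersected at this z (z outside [4, 8]); the r=7.5 cylinder at (4, 11.5) gives a regular 24-gon of circumradius 7.5 (constant along its height); Merging all regions: the regions partially overlap (shared area 52.61 mm²), so overlapping operands fuse into one piece — 1 connected region; the cube at (13, 6) (footprint 15×24.5) is included at this height; After the difference (first − rest): starting from that combined region, the 15×24.5 cube at (13, 6) misses the remaining region (no effect) — 1 connected region. Overall, the cross-section is a single solid region. The nearest boundary edge runs (4.00, 19.00)→(5.94, 18.74); distance from the point to it = 4.01 mm. The point is inside the cross-section and 4.01 mm from the nearest boundary — more than the 0.8 mm shell width (2 × 0.4), so it's in the infill interior.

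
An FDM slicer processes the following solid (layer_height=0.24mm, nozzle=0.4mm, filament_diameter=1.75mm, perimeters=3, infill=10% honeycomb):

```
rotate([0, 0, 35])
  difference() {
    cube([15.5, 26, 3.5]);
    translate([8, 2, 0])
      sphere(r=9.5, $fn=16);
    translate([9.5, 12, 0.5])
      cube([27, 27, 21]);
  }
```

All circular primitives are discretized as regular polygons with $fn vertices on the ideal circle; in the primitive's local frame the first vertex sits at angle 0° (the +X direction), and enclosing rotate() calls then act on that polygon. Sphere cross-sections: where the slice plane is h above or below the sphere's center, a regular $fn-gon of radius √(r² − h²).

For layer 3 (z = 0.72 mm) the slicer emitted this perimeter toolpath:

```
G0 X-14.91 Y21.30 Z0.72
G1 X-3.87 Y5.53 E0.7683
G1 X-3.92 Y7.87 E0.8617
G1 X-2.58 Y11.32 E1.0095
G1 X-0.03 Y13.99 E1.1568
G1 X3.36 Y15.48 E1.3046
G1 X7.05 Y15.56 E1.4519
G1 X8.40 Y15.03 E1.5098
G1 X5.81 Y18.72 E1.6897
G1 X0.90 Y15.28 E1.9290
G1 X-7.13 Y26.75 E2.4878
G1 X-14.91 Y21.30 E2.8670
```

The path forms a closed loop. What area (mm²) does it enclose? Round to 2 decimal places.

162.08 mm²

Apply the shoelace formula to the sequence of (X, Y) vertices; enclosed area = 162.08 mm².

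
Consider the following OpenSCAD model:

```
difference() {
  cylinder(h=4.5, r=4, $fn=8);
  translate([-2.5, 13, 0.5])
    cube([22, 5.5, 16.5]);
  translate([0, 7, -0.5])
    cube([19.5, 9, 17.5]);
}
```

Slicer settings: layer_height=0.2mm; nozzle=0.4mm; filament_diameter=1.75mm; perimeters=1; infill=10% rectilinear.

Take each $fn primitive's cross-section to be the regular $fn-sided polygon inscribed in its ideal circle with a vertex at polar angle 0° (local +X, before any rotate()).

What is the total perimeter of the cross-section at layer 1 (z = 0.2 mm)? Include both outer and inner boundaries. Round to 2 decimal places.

At z = 0.2 mm: the r=4 cylinder gives a regular 8-gon of circumradius 4 (constant along its height) (perimeter = 2·8·4.000·sin(180°/8) = 24.49 mm); the cube at (-2.5, 13) is absent (z outside [0.5, 17]); the cube at (0, 7) is present — its section is the full 19.5×9 rectangle (perimeter 57.00 mm); Subtracting the remaining from the first: starting from the r=4 cylinder, the 19.5×9 cube at (0, 7) misses the remaining region (no effect) — boundary = 24.49 mm. Overall, the cross-section is a single solid region. Total boundary length (outer) = 24.49 mm.

24.49 mm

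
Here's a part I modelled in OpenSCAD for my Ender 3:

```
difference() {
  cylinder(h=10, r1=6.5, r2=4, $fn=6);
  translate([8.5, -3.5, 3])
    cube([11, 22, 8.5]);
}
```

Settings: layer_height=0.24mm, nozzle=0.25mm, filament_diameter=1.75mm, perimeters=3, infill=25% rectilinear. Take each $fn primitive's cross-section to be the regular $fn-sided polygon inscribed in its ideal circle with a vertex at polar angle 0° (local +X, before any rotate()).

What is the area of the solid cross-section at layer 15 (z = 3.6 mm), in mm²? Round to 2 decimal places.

At z = 3.6 mm: the cone: at t=0.360 of its height the radius interpolates to r₁+(r₂−r₁)t = 5.600, giving a regular 6-gon of that circumradius (area = (6/2)·5.600²·sin(360°/6) = 81.48 mm²); the cube at (8.5, -3.5) is present — its section is the full 11×22 rectangle (area 242.00 mm²); Taking the first minus the rest: starting from the cone (81.48 mm²), the 11×22 cube at (8.5, -3.5) misses the remaining region (no effect) — area = 81.48 mm². Overall, the cross-section is a single solid region. Net area = 81.48 mm².

81.48 mm²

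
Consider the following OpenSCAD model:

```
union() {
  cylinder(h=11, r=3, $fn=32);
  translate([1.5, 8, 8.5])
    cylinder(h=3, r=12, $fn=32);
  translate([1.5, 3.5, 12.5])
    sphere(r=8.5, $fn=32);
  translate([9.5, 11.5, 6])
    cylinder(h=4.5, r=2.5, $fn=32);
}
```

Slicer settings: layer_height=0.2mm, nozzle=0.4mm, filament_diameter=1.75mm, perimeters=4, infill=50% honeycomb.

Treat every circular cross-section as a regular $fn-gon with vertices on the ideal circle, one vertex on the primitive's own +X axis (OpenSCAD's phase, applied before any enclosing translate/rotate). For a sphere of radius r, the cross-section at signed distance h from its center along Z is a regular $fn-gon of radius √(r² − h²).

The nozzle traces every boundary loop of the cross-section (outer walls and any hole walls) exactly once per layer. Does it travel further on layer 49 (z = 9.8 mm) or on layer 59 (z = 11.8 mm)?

Layer 49 (z = 9.8): the cylinder: section is a regular 32-gon, circumradius r=3 (perimeter = 2·32·3.000·sin(180°/32) = 18.82 mm); the r=12 cylinder at (1.5, 8) contributes a regular 32-gon of circumradius 12 (perimeter = 2·32·12.000·sin(180°/32) = 75.28 mm); the r=8.5 sphere at (1.5, 3.5) contributes a regular 32-gon of circumradius √(8.5²−2.7²) = 8.060 (perimeter = 2·32·8.060·sin(180°/32) = 50.56 mm); the cylinder at (9.5, 11.5): section is a regular 32-gon, circumradius r=2.5 (perimeter = 2·32·2.500·sin(180°/32) = 15.68 mm); Taking the union: the regions partially overlap (shared area 246.59 mm²), so the edge portions inside another operand are dropped and the merged outline is re-measured after clipping — boundary = 75.67 mm. So its perimeter = 75.67 mm. Layer 59 (z = 11.8): the cylinder is not intersected at this z (z outside [0, 11]); the cylinder at (1.5, 8) does not reach this height (z outside [8.5, 11.5]); the r=8.5 sphere at (1.5, 3.5) contributes a regular 32-gon of circumradius √(8.5²−0.7²) = 8.471 (perimeter = 2·32·8.471·sin(180°/32) = 53.14 mm); the cylinder at (9.5, 11.5) is not intersected at this z (z outside [6, 10.5]); Combining (union): only the r=8.5 sphere at (1.5, 3.5) is present, so the union is just that shape — boundary = 53.14 mm. So its perimeter = 53.14 mm. Layer 49 is larger (75.67 vs 53.14 mm).

layer 49 (z = 9.8 mm)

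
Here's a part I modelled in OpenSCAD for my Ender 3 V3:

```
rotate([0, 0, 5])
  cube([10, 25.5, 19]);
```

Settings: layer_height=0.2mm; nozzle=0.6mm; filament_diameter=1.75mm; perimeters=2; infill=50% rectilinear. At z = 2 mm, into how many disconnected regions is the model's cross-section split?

1

At z = 2 mm: the cube is present — its section is the full 10×25.5 rectangle; (whole slice rotated 5° about Z — lengths, areas and connectivity unchanged). The result has 1 disconnected region.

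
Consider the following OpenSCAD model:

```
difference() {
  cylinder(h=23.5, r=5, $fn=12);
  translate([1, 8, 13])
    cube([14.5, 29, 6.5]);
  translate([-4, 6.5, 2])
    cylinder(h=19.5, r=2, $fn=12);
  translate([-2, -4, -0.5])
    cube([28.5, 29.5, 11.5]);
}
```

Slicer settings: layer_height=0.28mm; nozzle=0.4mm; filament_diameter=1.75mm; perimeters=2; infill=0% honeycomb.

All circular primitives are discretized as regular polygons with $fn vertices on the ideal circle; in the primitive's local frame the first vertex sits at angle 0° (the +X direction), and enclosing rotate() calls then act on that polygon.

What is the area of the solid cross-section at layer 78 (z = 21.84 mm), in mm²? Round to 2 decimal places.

75.00 mm²

At z = 21.84 mm: the cylinder: section is a regular 12-gon, circumradius r=5 (area = (12/2)·5.000²·sin(360°/12) = 75.00 mm²); the cube at (1, 8) is not intersected at this z (z outside [13, 19.5]); the cylinder at (-4, 6.5) is not intersected at this z (z outside [2, 21.5]); the cube at (-2, -4) does not reach this height (z outside [-0.5, 11]); Subtracting the remaining from the first: none of the subtracted shapes is present at this height, so the r=5 cylinder is unchanged — area = 75.00 mm². Overall, the cross-section is a single solid region. Net area = 75.00 mm².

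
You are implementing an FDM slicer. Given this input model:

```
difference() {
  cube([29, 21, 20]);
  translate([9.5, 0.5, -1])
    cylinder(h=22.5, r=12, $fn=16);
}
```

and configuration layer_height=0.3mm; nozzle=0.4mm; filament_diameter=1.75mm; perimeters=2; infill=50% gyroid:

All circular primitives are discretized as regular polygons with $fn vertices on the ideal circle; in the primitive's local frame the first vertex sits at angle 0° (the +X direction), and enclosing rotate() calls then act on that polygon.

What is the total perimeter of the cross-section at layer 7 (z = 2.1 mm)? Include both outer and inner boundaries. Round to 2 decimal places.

At z = 2.1 mm: the cube is present — its section is the full 29×21 rectangle (perimeter 100.00 mm); the r=12 cylinder at (9.5, 0.5) gives a regular 16-gon of circumradius 12 (constant along its height) (perimeter = 2·16·12.000·sin(180°/16) = 74.91 mm); Subtracting the remaining from the first: starting from the 29×21 cube, the r=12 cylinder at (9.5, 0.5) partially overlaps it — only the 219.88 mm² overlap (of its 440.85 mm²) is removed, clipping the outline — boundary = 101.56 mm. Overall, the cross-section is a single solid region. Total boundary length (outer) = 101.56 mm.

101.56 mm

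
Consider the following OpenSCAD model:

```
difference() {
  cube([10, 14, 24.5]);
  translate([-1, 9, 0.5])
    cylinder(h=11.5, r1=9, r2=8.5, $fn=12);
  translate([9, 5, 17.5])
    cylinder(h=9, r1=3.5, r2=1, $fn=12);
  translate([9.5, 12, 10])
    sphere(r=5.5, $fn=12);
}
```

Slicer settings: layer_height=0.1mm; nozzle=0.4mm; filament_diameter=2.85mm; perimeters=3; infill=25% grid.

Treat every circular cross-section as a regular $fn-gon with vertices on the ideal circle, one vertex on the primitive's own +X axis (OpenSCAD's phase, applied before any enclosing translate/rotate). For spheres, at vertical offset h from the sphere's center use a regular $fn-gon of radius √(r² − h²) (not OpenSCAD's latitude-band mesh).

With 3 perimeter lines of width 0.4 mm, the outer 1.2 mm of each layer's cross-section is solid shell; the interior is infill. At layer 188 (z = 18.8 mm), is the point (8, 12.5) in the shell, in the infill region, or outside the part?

infill

At z = 18.8 mm: the cube (footprint 10×14) is included at this height; the cone at (-1, 9) is not intersected at this z (z outside [0.5, 12]); the cone at (9, 5): at t=0.144 of its height the radius interpolates to r₁+(r₂−r₁)t = 3.139, giving a regular 12-gon of that circumradius; the sphere at (9.5, 12) is absent (|z−center|=8.800 > r=5.5); After the difference (first − rest): starting from the 10×14 cube, the cone at (9, 5) partially overlaps it — only the 20.79 mm² overlap (of its 29.56 mm²) is removed, clipping the outline — 1 connected region. Overall, the cross-section is a single solid region. The nearest boundary edge runs (0.00, 14.00)→(10.00, 14.00); distance from the point to it = 1.50 mm. The point is inside the cross-section and 1.50 mm from the nearest boundary — more than the 1.2 mm shell width (3 × 0.4), so it's in the infill interior.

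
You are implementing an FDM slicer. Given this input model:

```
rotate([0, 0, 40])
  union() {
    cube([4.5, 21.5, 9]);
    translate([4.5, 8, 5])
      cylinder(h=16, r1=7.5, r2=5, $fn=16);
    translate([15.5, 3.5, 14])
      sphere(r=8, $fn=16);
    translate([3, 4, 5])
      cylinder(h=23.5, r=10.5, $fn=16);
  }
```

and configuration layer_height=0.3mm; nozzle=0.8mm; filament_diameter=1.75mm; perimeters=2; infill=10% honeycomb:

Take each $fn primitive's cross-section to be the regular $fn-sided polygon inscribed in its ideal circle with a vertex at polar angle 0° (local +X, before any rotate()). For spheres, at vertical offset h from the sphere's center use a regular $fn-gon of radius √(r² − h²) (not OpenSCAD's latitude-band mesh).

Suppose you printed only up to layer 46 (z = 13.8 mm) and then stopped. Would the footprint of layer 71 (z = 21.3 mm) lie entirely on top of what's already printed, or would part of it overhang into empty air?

Compare the two slices. At z = 13.8: the cube does not reach this height (z outside [0, 9]); the cone at (4.5, 8) contributes a regular 16-gon of circumradius 6.125 (interpolated between r1=7.5 and r2=5 at t=0.550) (area = (16/2)·6.125²·sin(360°/16) = 114.85 mm²); the sphere at (15.5, 3.5): section is a regular 16-gon, circumradius = √(r²−h²) = √(8²−0.2²) = 7.997 (area = (16/2)·7.997²·sin(360°/16) = 195.81 mm²); the cylinder at (3, 4): section is a regular 16-gon, circumradius r=10.5 (area = (16/2)·10.500²·sin(360°/16) = 337.53 mm²); Merging all regions: the regions partially overlap — summed areas 648.19 mm² minus the doubly-counted overlap 166.87 mm² gives 481.33 mm² — area = 481.33 mm²; (whole slice rotated 40° about Z — lengths, areas and connectivity unchanged). At z = 21.3: the cube is absent (z outside [0, 9]); the cone at (4.5, 8) is absent (z outside [5, 21]); the sphere at (15.5, 3.5): section is a regular 16-gon, circumradius = √(r²−h²) = √(8²−7.3²) = 3.273 (area = (16/2)·3.273²·sin(360°/16) = 32.79 mm²); the r=10.5 cylinder at (3, 4) contributes a regular 16-gon of circumradius 10.5 (area = (16/2)·10.500²·sin(360°/16) = 337.53 mm²); Taking the union: the regions partially overlap — summed areas 370.32 mm² minus the doubly-counted overlap 3.22 mm² gives 367.10 mm² — area = 367.10 mm²; (whole slice rotated 40° about Z — lengths, areas and connectivity unchanged). Checking containment: the cross-section at z = 21.3 is a subset of the cross-section at z = 13.8.

entirely on top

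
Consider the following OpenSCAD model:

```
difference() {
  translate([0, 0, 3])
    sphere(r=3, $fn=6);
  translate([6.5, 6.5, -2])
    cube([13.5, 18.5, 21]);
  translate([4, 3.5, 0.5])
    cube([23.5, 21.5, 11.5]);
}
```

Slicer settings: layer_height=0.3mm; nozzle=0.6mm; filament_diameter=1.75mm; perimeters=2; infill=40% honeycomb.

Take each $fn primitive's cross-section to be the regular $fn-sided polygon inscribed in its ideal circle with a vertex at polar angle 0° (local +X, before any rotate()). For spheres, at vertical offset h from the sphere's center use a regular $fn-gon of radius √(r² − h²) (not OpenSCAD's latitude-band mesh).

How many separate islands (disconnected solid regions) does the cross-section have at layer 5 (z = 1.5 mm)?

At z = 1.5 mm: the r=3 sphere slices to a regular 6-gon of circumradius 2.598 (√(r²−h²) with h=1.5 from center); the cube at (6.5, 6.5) (footprint 13.5×18.5) is included at this height; the cube at (4, 3.5) is present — its section is the full 23.5×21.5 rectangle; Taking the first minus the rest: starting from the r=3 sphere, the 13.5×18.5 cube at (6.5, 6.5) misses the remaining region (no effect); the 23.5×21.5 cube at (4, 3.5) misses the remaining region (no effect) — 1 connected region. Overall, the cross-section is a single solid region. Island count = 1.

1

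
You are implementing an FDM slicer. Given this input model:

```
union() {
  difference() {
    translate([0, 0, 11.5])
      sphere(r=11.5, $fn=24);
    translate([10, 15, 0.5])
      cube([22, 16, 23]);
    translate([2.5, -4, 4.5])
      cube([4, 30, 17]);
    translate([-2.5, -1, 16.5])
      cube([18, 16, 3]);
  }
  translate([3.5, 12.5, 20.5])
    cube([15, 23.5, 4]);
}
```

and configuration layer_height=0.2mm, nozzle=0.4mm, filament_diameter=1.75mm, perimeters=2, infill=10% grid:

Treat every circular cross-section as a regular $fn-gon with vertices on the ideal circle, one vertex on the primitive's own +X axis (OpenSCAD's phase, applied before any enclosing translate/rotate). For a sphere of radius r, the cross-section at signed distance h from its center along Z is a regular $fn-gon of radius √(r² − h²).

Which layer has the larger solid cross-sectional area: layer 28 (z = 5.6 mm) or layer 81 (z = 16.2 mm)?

Layer 28 (z = 5.6): the sphere: section is a regular 24-gon, circumradius = √(r²−h²) = √(11.5²−5.9²) = 9.871 (area = (24/2)·9.871²·sin(360°/24) = 302.63 mm²); the cube at (10, 15) is present — its section is the full 22×16 rectangle (area 352.00 mm²); the 4×30 cube at (2.5, -4) contributes its full rectangle (area 120.00 mm²); the cube at (-2.5, -1) does not reach this height (z outside [16.5, 19.5]); Taking the first minus the rest: starting from the r=11.5 sphere (302.63 mm²), the 22×16 cube at (10, 15) misses the remaining region (no effect); the 4×30 cube at (2.5, -4) partially overlaps it — only the 50.48 mm² overlap (of its 120.00 mm²) is removed, clipping the outline — area = 252.15 mm²; the cube at (3.5, 12.5) does not reach this height (z outside [20.5, 24.5]); Taking the union: only that combined region is present, so the union is just that shape — area = 252.15 mm². So its area = 252.15 mm². Layer 81 (z = 16.2): the sphere: section is a regular 24-gon, circumradius = √(r²−h²) = √(11.5²−4.7²) = 10.496 (area = (24/2)·10.496²·sin(360°/24) = 342.14 mm²); the cube at (10, 15) is present — its section is the full 22×16 rectangle (area 352.00 mm²); the cube at (2.5, -4) (footprint 4×30) is included at this height (area 120.00 mm²); the cube at (-2.5, -1) does not reach this height (z outside [16.5, 19.5]); Subtracting the remaining from the first: starting from the r=11.5 sphere (342.14 mm²), the 22×16 cube at (10, 15) misses the remaining region (no effect); the 4×30 cube at (2.5, -4) partially overlaps it — only the 53.31 mm² overlap (of its 120.00 mm²) is removed, clipping the outline — area = 288.82 mm²; the cube at (3.5, 12.5) is not intersected at this z (z outside [20.5, 24.5]); Taking the union: only the result so far is present, so the union is just that shape — area = 288.82 mm². So its area = 288.82 mm². Layer 81 is larger (288.82 vs 252.15 mm²).

layer 81 (z = 16.2 mm)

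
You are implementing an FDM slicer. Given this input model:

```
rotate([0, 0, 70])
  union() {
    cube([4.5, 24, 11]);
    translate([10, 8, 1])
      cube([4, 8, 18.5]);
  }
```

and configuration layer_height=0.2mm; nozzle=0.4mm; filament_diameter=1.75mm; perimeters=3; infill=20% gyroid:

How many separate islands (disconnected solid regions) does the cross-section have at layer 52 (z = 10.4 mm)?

At z = 10.4 mm: the 4.5×24 cube contributes its full rectangle; the cube at (10, 8) is present — its section is the full 4×8 rectangle; Combining (union): the 2 present regions are separate (no shared area or edge), so areas and boundary lengths simply add and each stays a separate island — 2 connected regions; (whole slice rotated 70° about Z — lengths, areas and connectivity unchanged). Overall, the cross-section has 2 separate islands. Island count = 2.

2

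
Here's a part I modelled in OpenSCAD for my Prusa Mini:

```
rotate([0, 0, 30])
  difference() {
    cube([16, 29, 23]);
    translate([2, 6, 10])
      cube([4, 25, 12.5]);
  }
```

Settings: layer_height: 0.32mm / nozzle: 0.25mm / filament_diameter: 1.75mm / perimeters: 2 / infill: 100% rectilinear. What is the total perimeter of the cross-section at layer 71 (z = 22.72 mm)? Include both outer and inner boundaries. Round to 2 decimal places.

90.00 mm

At z = 22.72 mm: the cube (footprint 16×29) is included at this height (perimeter 90.00 mm); the cube at (2, 6) does not reach this height (z outside [10, 22.5]); After the difference (first − rest): none of the subtracted shapes is present at this height, so the 16×29 cube is unchanged — boundary = 90.00 mm; (whole slice rotated 30° about Z — lengths, areas and connectivity unchanged). Overall, the cross-section is a single solid region. Total boundary length (outer) = 90.00 mm.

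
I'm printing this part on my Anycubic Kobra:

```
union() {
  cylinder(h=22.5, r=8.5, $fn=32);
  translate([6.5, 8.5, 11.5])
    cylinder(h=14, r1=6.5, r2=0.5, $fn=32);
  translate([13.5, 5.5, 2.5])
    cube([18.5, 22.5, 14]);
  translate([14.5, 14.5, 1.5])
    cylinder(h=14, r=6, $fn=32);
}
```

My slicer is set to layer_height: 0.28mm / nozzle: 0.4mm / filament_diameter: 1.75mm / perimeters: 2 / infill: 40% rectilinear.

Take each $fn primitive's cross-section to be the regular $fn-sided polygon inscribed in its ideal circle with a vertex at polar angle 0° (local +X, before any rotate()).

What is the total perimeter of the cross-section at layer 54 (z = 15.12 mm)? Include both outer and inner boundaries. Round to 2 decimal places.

At z = 15.12 mm: the cylinder: section is a regular 32-gon, circumradius r=8.5 (perimeter = 2·32·8.500·sin(180°/32) = 53.32 mm); the cone at (6.5, 8.5) (r1=6.5→r2=0.5) has section circumradius 4.949 here — a regular 32-gon (perimeter = 2·32·4.949·sin(180°/32) = 31.04 mm); the cube at (13.5, 5.5) (footprint 18.5×22.5) is included at this height (perimeter 82.00 mm); the r=6 cylinder at (14.5, 14.5) gives a regular 32-gon of circumradius 6 (constant along its height) (perimeter = 2·32·6.000·sin(180°/32) = 37.64 mm); Taking the union: the regions partially overlap (shared area 84.95 mm²), so the edge portions inside another operand are dropped and the merged outline is re-measured after clipping — boundary = 145.75 mm. Overall, the cross-section is a single solid region. Total boundary length (outer) = 145.75 mm.

145.75 mm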